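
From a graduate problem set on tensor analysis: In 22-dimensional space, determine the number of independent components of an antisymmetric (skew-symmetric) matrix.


An antisymmetric rank-2 tensor satisfies A_{ij} = -A_{ji}, so diagonal entries are zero.
The independent components are the upper-triangular entries: C(n, 2) = n(n-1)/2.
n = 22
C(22, 2) = 22 * 21 / 2 = 462 / 2 = 231

231


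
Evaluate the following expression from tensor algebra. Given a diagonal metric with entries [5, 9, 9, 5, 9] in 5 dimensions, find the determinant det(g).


For a diagonal metric, the determinant is the product of diagonal entries.
Diagonal entries: 5, 9, 9, 5, 9
det(g) = 5 * 9 * 9 * 5 * 9 = 18225

18225


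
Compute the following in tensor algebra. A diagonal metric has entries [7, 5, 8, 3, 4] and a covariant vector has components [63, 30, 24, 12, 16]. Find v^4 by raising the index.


To raise an index with a diagonal metric: v^i = v_i / g_{ii}.
For index 4: v_4 = 12, g_{44} = 3
v^4 = 12 / 3 = 4

4


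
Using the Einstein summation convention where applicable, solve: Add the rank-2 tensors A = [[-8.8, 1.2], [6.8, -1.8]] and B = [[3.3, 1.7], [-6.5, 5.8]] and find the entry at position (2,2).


Tensor addition is component-wise: (A + B)_{ij} = A_{ij} + B_{ij}.
A_{22} = -1.8
B_{22} = 5.8
(A + B)_{22} = -1.8 + 5.8 = 4

4


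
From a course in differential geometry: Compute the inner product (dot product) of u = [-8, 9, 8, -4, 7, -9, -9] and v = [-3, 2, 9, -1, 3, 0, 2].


The inner product u . v = sum of u_i * v_i.
Term-by-term: -8 * -3, 9 * 2, 8 * 9, -4 * -1, 7 * 3, -9 * 0, -9 * 2
Products: 24, 18, 72, 4, 21, 0, -18
Sum = 24 + 18 + 72 + 4 + 21 + 0 + -18 = 121

121


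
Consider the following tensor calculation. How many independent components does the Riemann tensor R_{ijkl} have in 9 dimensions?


The Riemann tensor in d dimensions has d^2(d^2 - 1)/12 independent components.
d = 9, so d^2 = 81
d^2 - 1 = 80
d^2(d^2 - 1) = 81 * 80 = 6480
Divide by 12: 6480 / 12 = 540

540


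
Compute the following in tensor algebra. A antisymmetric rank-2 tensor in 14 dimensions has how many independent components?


A antisymmetric rank-2 tensor in d dimensions has d(d-1)/2 independent components.
d = 14
d(d-1)/2 = 14 * 13 / 2 = 182 / 2 = 91

91


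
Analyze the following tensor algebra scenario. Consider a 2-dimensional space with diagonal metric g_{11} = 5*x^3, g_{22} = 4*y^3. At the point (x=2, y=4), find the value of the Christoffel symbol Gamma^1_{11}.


For a diagonal metric, Gamma^k_{ij} = (1/2) g^{kk} (dg_{ik}/dx_j + dg_{jk}/dx_i - dg_{ij}/dx_k).
The metric is diagonal, so g_{ab} = 0 for a != b.
At the given point: g_{11} = 40, g_{22} = 256
g^{11} = 1/40
dg_{11}/dx_1 = dg_{11}/dx_1 = 60
dg_{11}/dx_1 = dg_{11}/dx_1 = 60
dg_{11}/dx_1 = dg_{11}/dx_1 = 60
Numerator = 60 + 60 - 60 = 60
Gamma^1_{11} = 60 / (2 * 40) = 3/4

3/4


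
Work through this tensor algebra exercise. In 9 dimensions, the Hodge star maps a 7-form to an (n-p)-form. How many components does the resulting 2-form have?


The Hodge dual of a p-form on an n-dimensional manifold is an (n-p)-form.
n = 9, p = 7, so dual degree = 9 - 7 = 2
The number of components is C(n, n-p) = C(9, 2) = 36

36


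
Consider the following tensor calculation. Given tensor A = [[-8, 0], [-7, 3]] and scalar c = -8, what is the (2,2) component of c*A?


Scalar multiplication: (cA)_{ij} = c * A_{ij}.
c = -8
A_{22} = 3
(cA)_{22} = -8 * 3 = -24

-24


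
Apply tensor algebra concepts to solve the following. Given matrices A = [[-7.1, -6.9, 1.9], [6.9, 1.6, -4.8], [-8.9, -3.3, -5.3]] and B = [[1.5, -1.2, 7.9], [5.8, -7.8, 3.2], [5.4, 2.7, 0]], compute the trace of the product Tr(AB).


Tr(AB) = sum_i (AB)_{ii} where (AB)_{ii} = sum_k A_{ik} B_{ki}.
(AB)_{11} = -7.1*1.5 + -6.9*5.8 + 1.9*5.4 = -40.41
(AB)_{22} = 6.9*-1.2 + 1.6*-7.8 + -4.8*2.7 = -33.72
(AB)_{33} = -8.9*7.9 + -3.3*3.2 + -5.3*0 = -80.87
Tr(AB) = -40.41 + -33.72 + -80.87 = -155

-155


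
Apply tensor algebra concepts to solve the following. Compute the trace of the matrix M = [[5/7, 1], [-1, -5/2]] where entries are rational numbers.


The trace is the sum of diagonal entries.
Diagonal: M[1,1] = 5/7, M[2,2] = -5/2
Tr(M) = 5/7 + -5/2
Computing step by step:
After adding M[1,1]: 5/7
After adding M[2,2]: -25/14
Tr(M) = -25/14

-25/14


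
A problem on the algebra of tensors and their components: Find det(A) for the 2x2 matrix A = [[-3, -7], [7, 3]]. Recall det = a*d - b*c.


For a 2x2 matrix [[a, b], [c, d]], det = a*d - b*c.
a = -3, b = -7, c = 7, d = 3
a*d = -3 * 3 = -9
b*c = -7 * 7 = -49
det = -9 - -49 = 40

40


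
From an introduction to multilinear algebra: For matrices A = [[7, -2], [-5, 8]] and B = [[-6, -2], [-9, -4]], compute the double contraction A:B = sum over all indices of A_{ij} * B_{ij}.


A:B = sum over all i,j of A_{ij} * B_{ij}.
Row 1: 7*-6=-42, -2*-2=4 => row sum = -38
Row 2: -5*-9=45, 8*-4=-32 => row sum = 13
Total = -38 + 13 = -25

-25


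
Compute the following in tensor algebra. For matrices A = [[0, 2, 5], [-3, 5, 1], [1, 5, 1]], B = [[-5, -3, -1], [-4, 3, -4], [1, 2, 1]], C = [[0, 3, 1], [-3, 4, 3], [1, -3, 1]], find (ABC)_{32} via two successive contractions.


(ABC)_{32} = sum_m (AB)_{3m} C_{m2}. First compute row 3 of AB.
(AB)_{31} = 1*-5 + 5*-4 + 1*1 = -24
(AB)_{32} = 1*-3 + 5*3 + 1*2 = 14
(AB)_{33} = 1*-1 + 5*-4 + 1*1 = -20
Now contract with column 2 of C:
(AB)_{31} * C_{12} = -24 * 3 = -72
(AB)_{32} * C_{22} = 14 * 4 = 56
(AB)_{33} * C_{32} = -20 * -3 = 60
(ABC)_{32} = -72 + 56 + 60 = 44

44


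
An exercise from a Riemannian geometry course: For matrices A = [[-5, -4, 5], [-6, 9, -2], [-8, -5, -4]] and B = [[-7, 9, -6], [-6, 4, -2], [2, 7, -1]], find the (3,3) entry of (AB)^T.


(AB)^T_{ij} = (AB)_{ji} = sum_k A_{jk} B_{ki}.
For i=3, j=3 we need (AB)_{33}:
A_{31} * B_{13} = -8 * -6 = 48
A_{32} * B_{23} = -5 * -2 = 10
A_{33} * B_{33} = -4 * -1 = 4
Sum = 48 + 10 + 4 = 62

62


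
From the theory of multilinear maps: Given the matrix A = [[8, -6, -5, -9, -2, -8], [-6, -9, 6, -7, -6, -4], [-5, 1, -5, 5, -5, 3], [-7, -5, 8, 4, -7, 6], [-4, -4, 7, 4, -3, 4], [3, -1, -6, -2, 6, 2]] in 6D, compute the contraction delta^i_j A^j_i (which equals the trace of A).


The contraction (trace) of a rank-2 tensor is the sum of its diagonal elements.
Diagonal entries: A[1,1] = 8, A[2,2] = -9, A[3,3] = -5, A[4,4] = 4, A[5,5] = -3, A[6,6] = 2
Tr(A) = 8 + -9 + -5 + 4 + -3 + 2 = -3

-3


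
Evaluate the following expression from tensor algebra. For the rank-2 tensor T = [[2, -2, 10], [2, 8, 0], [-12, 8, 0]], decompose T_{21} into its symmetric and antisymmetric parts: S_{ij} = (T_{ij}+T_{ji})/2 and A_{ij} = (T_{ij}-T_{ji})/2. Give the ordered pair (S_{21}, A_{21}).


T_{21} = 2
T_{12} = -2
S_{21} = (2 + -2)/2 = 0/2 = 0
A_{21} = (2 - -2)/2 = 4/2 = 2
Check: S + A = 0 + 2 = 2 = T_{21}.

(0, 2)


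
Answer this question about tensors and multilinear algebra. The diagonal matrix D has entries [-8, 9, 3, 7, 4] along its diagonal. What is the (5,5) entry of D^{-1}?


For a diagonal matrix, the inverse has entries (D^{-1})_{ii} = 1/d_{ii}.
The diagonal entries are: d_{11} = -8, d_{22} = 9, d_{33} = 3, d_{44} = 7, d_{55} = 4
We need (D^{-1})_{55} = 1/d_{55} = 1/4 = 1/4

1/4


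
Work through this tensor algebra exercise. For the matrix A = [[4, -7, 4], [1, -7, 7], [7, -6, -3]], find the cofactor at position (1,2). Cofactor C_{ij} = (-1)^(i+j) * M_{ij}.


To find cofactor C_{12}, delete row 1 and column 2.
The resulting 2x2 submatrix is: [[1, 7], [7, -3]]
Minor M_{12} = 1*-3 - 7*7
  = -3 - 49 = -52
Sign = (-1)^(1+2) = (-1)^3 = -1
Cofactor C_{12} = -1 * -52 = 52

52


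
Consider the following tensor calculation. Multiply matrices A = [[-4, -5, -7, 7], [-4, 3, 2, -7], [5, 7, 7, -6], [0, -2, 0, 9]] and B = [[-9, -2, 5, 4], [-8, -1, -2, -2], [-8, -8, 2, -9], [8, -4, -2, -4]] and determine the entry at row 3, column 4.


(AB)_{ij} = sum_k A_{ik} B_{kj}.
For i=3, j=4:
A_{31} * B_{14} = 5 * 4 = 20
A_{32} * B_{24} = 7 * -2 = -14
A_{33} * B_{34} = 7 * -9 = -63
A_{34} * B_{44} = -6 * -4 = 24
Sum = 20 + -14 + -63 + 24 = -33

-33


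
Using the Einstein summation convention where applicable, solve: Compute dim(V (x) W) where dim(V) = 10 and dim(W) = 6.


The dimension of a tensor product is the product of dimensions.
dim(V) = 10, dim(W) = 6
dim(V (x) W) = 10 * 6 = 60

60


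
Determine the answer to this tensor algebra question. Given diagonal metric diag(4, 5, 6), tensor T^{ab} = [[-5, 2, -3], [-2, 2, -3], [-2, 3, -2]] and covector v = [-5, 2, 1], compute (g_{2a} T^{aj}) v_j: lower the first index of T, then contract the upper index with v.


Step 1: lower the first index. For a diagonal metric, g_{ia} T^{aj} = g_{ii} T^{ij} (no sum on i).
g_{22} = 5
S_2{}^1 = 5 * T^{21} = 5 * -2 = -10
S_2{}^2 = 5 * T^{22} = 5 * 2 = 10
S_2{}^3 = 5 * T^{23} = 5 * -3 = -15
Step 2: contract S_2{}^j with v_j.
S_2{}^1 * v_1 = -10 * -5 = 50
S_2{}^2 * v_2 = 10 * 2 = 20
S_2{}^3 * v_3 = -15 * 1 = -15
Result = 50 + 20 + -15 = 55

55


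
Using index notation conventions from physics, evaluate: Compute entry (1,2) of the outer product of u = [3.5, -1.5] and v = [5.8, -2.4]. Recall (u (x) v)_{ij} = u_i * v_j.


The outer product entry T_{ij} = u_i * v_j.
We need i=1, j=2.
u_1 = 3.5, v_2 = -2.4
T_{1,2} = 3.5 * -2.4 = -8.4

-8.4


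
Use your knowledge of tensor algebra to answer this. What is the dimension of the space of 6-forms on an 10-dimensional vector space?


The dimension of the space of p-forms on an n-dimensional space is C(n, p).
n = 10, p = 6
C(10, 6) = 10! / (6! * 4!) = 210

210


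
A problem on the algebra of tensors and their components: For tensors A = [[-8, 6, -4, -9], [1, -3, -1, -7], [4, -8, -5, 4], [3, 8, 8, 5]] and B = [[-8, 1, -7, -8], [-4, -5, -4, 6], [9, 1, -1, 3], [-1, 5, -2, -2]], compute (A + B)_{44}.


Tensor addition is component-wise: (A + B)_{ij} = A_{ij} + B_{ij}.
A_{44} = 5
B_{44} = -2
(A + B)_{44} = 5 + -2 = 3

3


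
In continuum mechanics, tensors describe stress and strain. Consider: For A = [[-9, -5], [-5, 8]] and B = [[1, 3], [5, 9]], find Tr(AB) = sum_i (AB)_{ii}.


Tr(AB) = sum_i (AB)_{ii} where (AB)_{ii} = sum_k A_{ik} B_{ki}.
(AB)_{11} = -9*1 + -5*5 = -34
(AB)_{22} = -5*3 + 8*9 = 57
Tr(AB) = -34 + 57 = 23

23


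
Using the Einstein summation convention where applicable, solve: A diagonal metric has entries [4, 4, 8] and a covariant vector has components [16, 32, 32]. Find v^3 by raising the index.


To raise an index with a diagonal metric: v^i = v_i / g_{ii}.
For index 3: v_3 = 32, g_{33} = 8
v^3 = 32 / 8 = 4

4


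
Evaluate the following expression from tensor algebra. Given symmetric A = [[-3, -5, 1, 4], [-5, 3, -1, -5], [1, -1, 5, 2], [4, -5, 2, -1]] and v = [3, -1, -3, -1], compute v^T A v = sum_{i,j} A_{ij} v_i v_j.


First compute Av:
(Av)_1 = -3*3 + -5*-1 + 1*-3 + 4*-1 = -11
(Av)_2 = -5*3 + 3*-1 + -1*-3 + -5*-1 = -10
(Av)_3 = 1*3 + -1*-1 + 5*-3 + 2*-1 = -13
(Av)_4 = 4*3 + -5*-1 + 2*-3 + -1*-1 = 12
Av = [-11, -10, -13, 12]
Then v^T (Av) = 3*-11 + -1*-10 + -3*-13 + -1*12
= -33 + 10 + 39 + -12 = 4

4


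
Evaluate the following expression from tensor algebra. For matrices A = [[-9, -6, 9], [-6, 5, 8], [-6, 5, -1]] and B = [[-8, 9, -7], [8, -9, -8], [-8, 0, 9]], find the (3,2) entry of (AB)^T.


(AB)^T_{ij} = (AB)_{ji} = sum_k A_{jk} B_{ki}.
For i=3, j=2 we need (AB)_{23}:
A_{21} * B_{13} = -6 * -7 = 42
A_{22} * B_{23} = 5 * -8 = -40
A_{23} * B_{33} = 8 * 9 = 72
Sum = 42 + -40 + 72 = 74

74


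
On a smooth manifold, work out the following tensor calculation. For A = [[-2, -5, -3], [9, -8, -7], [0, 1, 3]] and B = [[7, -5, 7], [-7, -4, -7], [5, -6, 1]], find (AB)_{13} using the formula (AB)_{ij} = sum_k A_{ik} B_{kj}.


(AB)_{ij} = sum_k A_{ik} B_{kj}.
For i=1, j=3:
A_{11} * B_{13} = -2 * 7 = -14
A_{12} * B_{23} = -5 * -7 = 35
A_{13} * B_{33} = -3 * 1 = -3
Sum = -14 + 35 + -3 = 18

18


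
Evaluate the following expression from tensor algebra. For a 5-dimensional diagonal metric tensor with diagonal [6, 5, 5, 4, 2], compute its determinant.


For a diagonal metric, the determinant is the product of diagonal entries.
Diagonal entries: 6, 5, 5, 4, 2
det(g) = 6 * 5 * 5 * 4 * 2 = 1200

1200


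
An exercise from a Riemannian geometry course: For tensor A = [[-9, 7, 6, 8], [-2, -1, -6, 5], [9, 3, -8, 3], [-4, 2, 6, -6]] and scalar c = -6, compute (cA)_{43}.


Scalar multiplication: (cA)_{ij} = c * A_{ij}.
c = -6
A_{43} = 6
(cA)_{43} = -6 * 6 = -36

-36


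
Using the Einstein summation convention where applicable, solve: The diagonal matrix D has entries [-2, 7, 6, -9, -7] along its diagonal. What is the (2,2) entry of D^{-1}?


For a diagonal matrix, the inverse has entries (D^{-1})_{ii} = 1/d_{ii}.
The diagonal entries are: d_{11} = -2, d_{22} = 7, d_{33} = 6, d_{44} = -9, d_{55} = -7
We need (D^{-1})_{22} = 1/d_{22} = 1/7 = 1/7

1/7


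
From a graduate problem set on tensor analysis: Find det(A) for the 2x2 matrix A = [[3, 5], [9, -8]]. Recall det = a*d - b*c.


For a 2x2 matrix [[a, b], [c, d]], det = a*d - b*c.
a = 3, b = 5, c = 9, d = -8
a*d = 3 * -8 = -24
b*c = 5 * 9 = 45
det = -24 - 45 = -69

-69


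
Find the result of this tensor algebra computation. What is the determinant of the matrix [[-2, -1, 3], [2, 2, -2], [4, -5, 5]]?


Expanding along the first row, det(A) = a11*M_11 - a12*M_12 + a13*M_13, where M_1j is the (1,j) minor.
Minor M_11 = 2*5 - -2*-5 = 0
Minor M_12 = 2*5 - -2*4 = 18
Minor M_13 = 2*-5 - 2*4 = -18
det = -2*(0) - -1*(18) + 3*(-18)
    = 0 - -18 + -54
    = -36

-36


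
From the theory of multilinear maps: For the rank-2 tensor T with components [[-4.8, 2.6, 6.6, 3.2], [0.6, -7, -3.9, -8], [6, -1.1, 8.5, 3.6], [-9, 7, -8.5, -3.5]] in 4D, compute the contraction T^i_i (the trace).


The contraction (trace) of a rank-2 tensor is the sum of its diagonal elements.
Diagonal entries: A[1,1] = -4.8, A[2,2] = -7, A[3,3] = 8.5, A[4,4] = -3.5
Tr(A) = -4.8 + -7 + 8.5 + -3.5 = -6.8

-6.8


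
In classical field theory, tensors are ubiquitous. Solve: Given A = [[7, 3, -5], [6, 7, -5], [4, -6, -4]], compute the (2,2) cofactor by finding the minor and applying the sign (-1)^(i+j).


To find cofactor C_{22}, delete row 2 and column 2.
The resulting 2x2 submatrix is: [[7, -5], [4, -4]]
Minor M_{22} = 7*-4 - -5*4
  = -28 - -20 = -8
Sign = (-1)^(2+2) = (-1)^4 = 1
Cofactor C_{22} = 1 * -8 = -8

-8


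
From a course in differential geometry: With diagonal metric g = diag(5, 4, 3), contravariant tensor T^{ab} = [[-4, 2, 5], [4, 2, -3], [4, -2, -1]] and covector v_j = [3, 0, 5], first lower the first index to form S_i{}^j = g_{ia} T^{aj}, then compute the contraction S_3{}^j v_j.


Step 1: lower the first index. For a diagonal metric, g_{ia} T^{aj} = g_{ii} T^{ij} (no sum on i).
g_{33} = 3
S_3{}^1 = 3 * T^{31} = 3 * 4 = 12
S_3{}^2 = 3 * T^{32} = 3 * -2 = -6
S_3{}^3 = 3 * T^{33} = 3 * -1 = -3
Step 2: contract S_3{}^j with v_j.
S_3{}^1 * v_1 = 12 * 3 = 36
S_3{}^2 * v_2 = -6 * 0 = 0
S_3{}^3 * v_3 = -3 * 5 = -15
Result = 36 + 0 + -15 = 21

21


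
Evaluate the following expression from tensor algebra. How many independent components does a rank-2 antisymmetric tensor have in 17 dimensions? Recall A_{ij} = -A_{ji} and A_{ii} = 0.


An antisymmetric rank-2 tensor satisfies A_{ij} = -A_{ji}, so diagonal entries are zero.
The independent components are the upper-triangular entries: C(n, 2) = n(n-1)/2.
n = 17
C(17, 2) = 17 * 16 / 2 = 272 / 2 = 136

136


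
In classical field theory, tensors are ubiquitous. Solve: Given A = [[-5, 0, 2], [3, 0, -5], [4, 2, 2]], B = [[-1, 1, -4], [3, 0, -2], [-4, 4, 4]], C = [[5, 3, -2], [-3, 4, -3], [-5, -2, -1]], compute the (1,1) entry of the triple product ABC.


(ABC)_{11} = sum_m (AB)_{1m} C_{m1}. First compute row 1 of AB.
(AB)_{11} = -5*-1 + 0*3 + 2*-4 = -3
(AB)_{12} = -5*1 + 0*0 + 2*4 = 3
(AB)_{13} = -5*-4 + 0*-2 + 2*4 = 28
Now contract with column 1 of C:
(AB)_{11} * C_{11} = -3 * 5 = -15
(AB)_{12} * C_{21} = 3 * -3 = -9
(AB)_{13} * C_{31} = 28 * -5 = -140
(ABC)_{11} = -15 + -9 + -140 = -164

-164


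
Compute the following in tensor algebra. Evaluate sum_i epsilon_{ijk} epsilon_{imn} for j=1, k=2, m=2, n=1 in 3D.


Using the identity: epsilon_{ijk} epsilon_{imn} = delta_{jm} delta_{kn} - delta_{jn} delta_{km}.
delta_{12} = 0
delta_{21} = 0
delta_{11} = 1
delta_{22} = 1
Result = 0 * 0 - 1 * 1 = 0 - 1 = -1

-1


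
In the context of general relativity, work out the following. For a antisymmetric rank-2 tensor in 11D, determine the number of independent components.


A antisymmetric rank-2 tensor in d dimensions has d(d-1)/2 independent components.
d = 11
d(d-1)/2 = 11 * 10 / 2 = 110 / 2 = 55

55


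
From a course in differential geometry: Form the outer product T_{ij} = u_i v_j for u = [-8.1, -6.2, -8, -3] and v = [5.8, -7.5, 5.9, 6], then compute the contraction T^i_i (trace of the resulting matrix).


The outer product gives T_{ij} = u_i v_j.
The trace (contraction) is Tr(T) = sum_i T_{ii} = sum_i u_i v_i.
Diagonal entries:
T_{11} = u_1 * v_1 = -8.1 * 5.8 = -46.98
T_{22} = u_2 * v_2 = -6.2 * -7.5 = 46.5
T_{33} = u_3 * v_3 = -8 * 5.9 = -47.2
T_{44} = u_4 * v_4 = -3 * 6 = -18
Tr(T) = -46.98 + 46.5 + -47.2 + -18 = -65.68

-65.68


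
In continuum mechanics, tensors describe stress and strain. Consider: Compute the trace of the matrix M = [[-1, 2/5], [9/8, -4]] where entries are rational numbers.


The trace is the sum of diagonal entries.
Diagonal: M[1,1] = -1, M[2,2] = -4
Tr(M) = -1 + -4
Computing step by step:
After adding M[1,1]: -1
After adding M[2,2]: -5
Tr(M) = -5

-5


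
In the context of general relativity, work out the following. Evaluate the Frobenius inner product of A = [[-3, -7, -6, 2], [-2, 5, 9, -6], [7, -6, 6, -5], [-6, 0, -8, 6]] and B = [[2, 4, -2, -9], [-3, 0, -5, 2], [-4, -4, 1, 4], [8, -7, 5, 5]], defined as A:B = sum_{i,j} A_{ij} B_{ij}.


A:B = sum over all i,j of A_{ij} * B_{ij}.
Row 1: -3*2=-6, -7*4=-28, -6*-2=12, 2*-9=-18 => row sum = -40
Row 2: -2*-3=6, 5*0=0, 9*-5=-45, -6*2=-12 => row sum = -51
Row 3: 7*-4=-28, -6*-4=24, 6*1=6, -5*4=-20 => row sum = -18
Row 4: -6*8=-48, 0*-7=0, -8*5=-40, 6*5=30 => row sum = -58
Total = -40 + -51 + -18 + -58 = -167

-167


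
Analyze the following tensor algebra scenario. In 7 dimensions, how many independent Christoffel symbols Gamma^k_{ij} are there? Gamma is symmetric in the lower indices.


Christoffel symbols Gamma^k_{ij} are symmetric in i,j, so there are d * d(d+1)/2 independent symbols.
d = 7
d(d+1)/2 = 7 * 8 / 2 = 28
Total = 7 * 28 = 196

196


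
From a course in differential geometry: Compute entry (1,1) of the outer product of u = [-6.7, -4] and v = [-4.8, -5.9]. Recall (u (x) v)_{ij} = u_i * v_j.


The outer product entry T_{ij} = u_i * v_j.
We need i=1, j=1.
u_1 = -6.7, v_1 = -4.8
T_{1,1} = -6.7 * -4.8 = 32.16

32.16


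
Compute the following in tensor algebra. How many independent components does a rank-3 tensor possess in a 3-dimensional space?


The number of components of a rank-r tensor in d dimensions is d^r.
Here d = 3 and r = 3.
3^3 = 27

27


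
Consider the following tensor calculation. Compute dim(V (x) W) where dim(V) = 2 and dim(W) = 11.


The dimension of a tensor product is the product of dimensions.
dim(V) = 2, dim(W) = 11
dim(V (x) W) = 2 * 11 = 22

22


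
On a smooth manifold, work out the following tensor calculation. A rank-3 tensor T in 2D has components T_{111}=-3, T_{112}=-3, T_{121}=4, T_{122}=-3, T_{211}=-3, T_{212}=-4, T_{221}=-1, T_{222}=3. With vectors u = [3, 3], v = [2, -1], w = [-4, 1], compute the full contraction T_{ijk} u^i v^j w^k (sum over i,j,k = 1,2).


S = sum over i,j,k of T_{ijk} u_i v_j w_k. Expanding all 8 terms:
T_{111}*u_1*v_1*w_1 = -3*3*2*-4 = 72  (running total: 72)
T_{112}*u_1*v_1*w_2 = -3*3*2*1 = -18  (running total: 54)
T_{121}*u_1*v_2*w_1 = 4*3*-1*-4 = 48  (running total: 102)
T_{122}*u_1*v_2*w_2 = -3*3*-1*1 = 9  (running total: 111)
T_{211}*u_2*v_1*w_1 = -3*3*2*-4 = 72  (running total: 183)
T_{212}*u_2*v_1*w_2 = -4*3*2*1 = -24  (running total: 159)
T_{221}*u_2*v_2*w_1 = -1*3*-1*-4 = -12  (running total: 147)
T_{222}*u_2*v_2*w_2 = 3*3*-1*1 = -9  (running total: 138)
S = 138

138


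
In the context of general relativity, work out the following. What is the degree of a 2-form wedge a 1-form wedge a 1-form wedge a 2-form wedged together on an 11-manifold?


The degree of a wedge product is the sum of the degrees of the individual forms.
Degrees: 2, 1, 1, 2
Total degree = 2 + 1 + 1 + 2 = 6

6


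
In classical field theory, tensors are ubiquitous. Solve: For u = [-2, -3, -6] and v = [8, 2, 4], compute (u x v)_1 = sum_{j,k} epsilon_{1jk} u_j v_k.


(u x v)_1 = sum_{j,k} epsilon_{1jk} u_j v_k. Only permutations of (1,2,3) contribute; the two non-zero terms are:
eps_{123} u_2 v_3 = 1 * -3 * 4 = -12
eps_{132} u_3 v_2 = -1 * -6 * 2 = 12
(u x v)_1 = 0

0


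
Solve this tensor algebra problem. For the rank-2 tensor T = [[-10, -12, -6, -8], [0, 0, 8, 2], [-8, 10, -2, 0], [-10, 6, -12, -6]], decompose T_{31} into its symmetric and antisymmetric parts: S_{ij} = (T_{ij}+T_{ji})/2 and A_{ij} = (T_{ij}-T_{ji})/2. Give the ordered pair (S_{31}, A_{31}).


T_{31} = -8
T_{13} = -6
S_{31} = (-8 + -6)/2 = -14/2 = -7
A_{31} = (-8 - -6)/2 = -2/2 = -1
Check: S + A = -7 + -1 = -8 = T_{31}.

(-7, -1)


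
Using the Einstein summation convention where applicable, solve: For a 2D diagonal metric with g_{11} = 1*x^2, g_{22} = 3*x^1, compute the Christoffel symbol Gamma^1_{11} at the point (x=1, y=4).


For a diagonal metric, Gamma^k_{ij} = (1/2) g^{kk} (dg_{ik}/dx_j + dg_{jk}/dx_i - dg_{ij}/dx_k).
The metric is diagonal, so g_{ab} = 0 for a != b.
At the given point: g_{11} = 1, g_{22} = 3
g^{11} = 1/1
dg_{11}/dx_1 = dg_{11}/dx_1 = 2
dg_{11}/dx_1 = dg_{11}/dx_1 = 2
dg_{11}/dx_1 = dg_{11}/dx_1 = 2
Numerator = 2 + 2 - 2 = 2
Gamma^1_{11} = 2 / (2 * 1) = 1

1


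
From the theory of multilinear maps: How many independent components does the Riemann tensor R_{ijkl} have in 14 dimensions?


The Riemann tensor in d dimensions has d^2(d^2 - 1)/12 independent components.
d = 14, so d^2 = 196
d^2 - 1 = 195
d^2(d^2 - 1) = 196 * 195 = 38220
Divide by 12: 38220 / 12 = 3185

3185


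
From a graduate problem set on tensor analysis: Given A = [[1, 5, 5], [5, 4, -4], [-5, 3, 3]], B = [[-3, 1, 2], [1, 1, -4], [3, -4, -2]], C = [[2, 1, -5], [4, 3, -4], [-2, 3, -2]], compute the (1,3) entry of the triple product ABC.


(ABC)_{13} = sum_m (AB)_{1m} C_{m3}. First compute row 1 of AB.
(AB)_{11} = 1*-3 + 5*1 + 5*3 = 17
(AB)_{12} = 1*1 + 5*1 + 5*-4 = -14
(AB)_{13} = 1*2 + 5*-4 + 5*-2 = -28
Now contract with column 3 of C:
(AB)_{11} * C_{13} = 17 * -5 = -85
(AB)_{12} * C_{23} = -14 * -4 = 56
(AB)_{13} * C_{33} = -28 * -2 = 56
(ABC)_{13} = -85 + 56 + 56 = 27

27


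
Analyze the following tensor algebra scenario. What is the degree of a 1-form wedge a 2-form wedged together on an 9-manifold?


The degree of a wedge product is the sum of the degrees of the individual forms.
Degrees: 1, 2
Total degree = 1 + 2 = 3

3


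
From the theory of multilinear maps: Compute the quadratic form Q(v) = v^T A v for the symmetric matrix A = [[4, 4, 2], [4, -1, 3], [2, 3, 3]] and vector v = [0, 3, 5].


First compute Av:
(Av)_1 = 4*0 + 4*3 + 2*5 = 22
(Av)_2 = 4*0 + -1*3 + 3*5 = 12
(Av)_3 = 2*0 + 3*3 + 3*5 = 24
Av = [22, 12, 24]
Then v^T (Av) = 0*22 + 3*12 + 5*24
= 0 + 36 + 120 = 156

156


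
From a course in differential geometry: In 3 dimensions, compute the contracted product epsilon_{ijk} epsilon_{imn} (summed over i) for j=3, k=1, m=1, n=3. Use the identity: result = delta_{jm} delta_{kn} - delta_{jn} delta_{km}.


Using the identity: epsilon_{ijk} epsilon_{imn} = delta_{jm} delta_{kn} - delta_{jn} delta_{km}.
delta_{31} = 0
delta_{13} = 0
delta_{33} = 1
delta_{11} = 1
Result = 0 * 0 - 1 * 1 = 0 - 1 = -1

-1


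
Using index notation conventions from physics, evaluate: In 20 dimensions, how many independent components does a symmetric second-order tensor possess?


A symmetric rank-2 tensor in d dimensions has d(d+1)/2 independent components.
d = 20
d(d+1)/2 = 20 * 21 / 2 = 420 / 2 = 210

210


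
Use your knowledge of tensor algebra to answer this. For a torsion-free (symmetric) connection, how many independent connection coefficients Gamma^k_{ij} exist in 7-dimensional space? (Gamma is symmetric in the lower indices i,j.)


Christoffel symbols Gamma^k_{ij} are symmetric in i,j, so there are d * d(d+1)/2 independent symbols.
d = 7
d(d+1)/2 = 7 * 8 / 2 = 28
Total = 7 * 28 = 196

196


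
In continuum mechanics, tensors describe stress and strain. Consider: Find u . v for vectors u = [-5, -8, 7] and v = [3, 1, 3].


The inner product u . v = sum of u_i * v_i.
Term-by-term: -5 * 3, -8 * 1, 7 * 3
Products: -15, -8, 21
Sum = -15 + -8 + 21 = -2

-2


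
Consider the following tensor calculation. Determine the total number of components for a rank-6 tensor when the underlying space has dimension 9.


The number of components of a rank-r tensor in d dimensions is d^r.
Here d = 9 and r = 6.
9^6 = 531441

531441


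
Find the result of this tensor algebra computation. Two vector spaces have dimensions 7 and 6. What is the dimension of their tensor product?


The dimension of a tensor product is the product of dimensions.
dim(V) = 7, dim(W) = 6
dim(V (x) W) = 7 * 6 = 42

42


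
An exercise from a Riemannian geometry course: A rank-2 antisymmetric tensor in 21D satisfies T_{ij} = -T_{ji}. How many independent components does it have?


An antisymmetric rank-2 tensor satisfies A_{ij} = -A_{ji}, so diagonal entries are zero.
The independent components are the upper-triangular entries: C(n, 2) = n(n-1)/2.
n = 21
C(21, 2) = 21 * 20 / 2 = 420 / 2 = 210

210


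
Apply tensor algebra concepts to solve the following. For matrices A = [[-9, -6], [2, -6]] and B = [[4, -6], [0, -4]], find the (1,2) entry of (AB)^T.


(AB)^T_{ij} = (AB)_{ji} = sum_k A_{jk} B_{ki}.
For i=1, j=2 we need (AB)_{21}:
A_{21} * B_{11} = 2 * 4 = 8
A_{22} * B_{21} = -6 * 0 = 0
Sum = 8 + 0 = 8

8


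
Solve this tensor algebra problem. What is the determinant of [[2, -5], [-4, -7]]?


For a 2x2 matrix [[a, b], [c, d]], det = a*d - b*c.
a = 2, b = -5, c = -4, d = -7
a*d = 2 * -7 = -14
b*c = -5 * -4 = 20
det = -14 - 20 = -34

-34


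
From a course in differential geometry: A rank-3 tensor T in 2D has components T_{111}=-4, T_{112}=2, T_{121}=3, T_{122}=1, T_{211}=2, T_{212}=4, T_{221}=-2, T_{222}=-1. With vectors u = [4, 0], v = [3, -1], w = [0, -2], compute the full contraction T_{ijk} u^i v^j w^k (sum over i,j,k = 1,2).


S = sum over i,j,k of T_{ijk} u_i v_j w_k. Expanding all 8 terms:
T_{111}*u_1*v_1*w_1 = -4*4*3*0 = 0  (running total: 0)
T_{112}*u_1*v_1*w_2 = 2*4*3*-2 = -48  (running total: -48)
T_{121}*u_1*v_2*w_1 = 3*4*-1*0 = 0  (running total: -48)
T_{122}*u_1*v_2*w_2 = 1*4*-1*-2 = 8  (running total: -40)
T_{211}*u_2*v_1*w_1 = 2*0*3*0 = 0  (running total: -40)
T_{212}*u_2*v_1*w_2 = 4*0*3*-2 = 0  (running total: -40)
T_{221}*u_2*v_2*w_1 = -2*0*-1*0 = 0  (running total: -40)
T_{222}*u_2*v_2*w_2 = -1*0*-1*-2 = 0  (running total: -40)
S = -40

-40


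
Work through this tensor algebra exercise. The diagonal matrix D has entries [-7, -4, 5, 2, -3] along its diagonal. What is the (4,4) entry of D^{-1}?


For a diagonal matrix, the inverse has entries (D^{-1})_{ii} = 1/d_{ii}.
The diagonal entries are: d_{11} = -7, d_{22} = -4, d_{33} = 5, d_{44} = 2, d_{55} = -3
We need (D^{-1})_{44} = 1/d_{44} = 1/2 = 1/2

1/2


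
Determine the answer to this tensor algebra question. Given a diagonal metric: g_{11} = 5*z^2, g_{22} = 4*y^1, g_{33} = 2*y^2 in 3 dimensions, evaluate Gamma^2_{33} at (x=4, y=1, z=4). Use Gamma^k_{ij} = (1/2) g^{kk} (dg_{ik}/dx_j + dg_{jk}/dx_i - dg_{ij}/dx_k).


For a diagonal metric, Gamma^k_{ij} = (1/2) g^{kk} (dg_{ik}/dx_j + dg_{jk}/dx_i - dg_{ij}/dx_k).
The metric is diagonal, so g_{ab} = 0 for a != b.
At the given point: g_{11} = 80, g_{22} = 4, g_{33} = 2
g^{22} = 1/4
dg_{32}/dx_3 = 0 (off-diagonal)
dg_{32}/dx_3 = 0 (off-diagonal)
dg_{33}/dx_2 = dg_{33}/dx_2 = 4
Numerator = 0 + 0 - 4 = -4
Gamma^2_{33} = -4 / (2 * 4) = -1/2

-1/2


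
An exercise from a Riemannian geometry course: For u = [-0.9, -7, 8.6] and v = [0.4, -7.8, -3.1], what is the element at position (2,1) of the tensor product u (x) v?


The outer product entry T_{ij} = u_i * v_j.
We need i=2, j=1.
u_2 = -7, v_1 = 0.4
T_{2,1} = -7 * 0.4 = -2.8

-2.8


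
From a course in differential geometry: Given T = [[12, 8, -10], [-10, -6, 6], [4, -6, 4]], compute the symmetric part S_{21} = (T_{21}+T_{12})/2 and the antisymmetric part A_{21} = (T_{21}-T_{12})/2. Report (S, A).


T_{21} = -10
T_{12} = 8
S_{21} = (-10 + 8)/2 = -2/2 = -1
A_{21} = (-10 - 8)/2 = -18/2 = -9
Check: S + A = -1 + -9 = -10 = T_{21}.

(-1, -9)


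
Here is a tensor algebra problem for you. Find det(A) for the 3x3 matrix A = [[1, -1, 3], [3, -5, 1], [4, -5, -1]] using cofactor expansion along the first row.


Expanding along the first row, det(A) = a11*M_11 - a12*M_12 + a13*M_13, where M_1j is the (1,j) minor.
Minor M_11 = -5*-1 - 1*-5 = 10
Minor M_12 = 3*-1 - 1*4 = -7
Minor M_13 = 3*-5 - -5*4 = 5
det = 1*(10) - -1*(-7) + 3*(5)
    = 10 - 7 + 15
    = 18

18


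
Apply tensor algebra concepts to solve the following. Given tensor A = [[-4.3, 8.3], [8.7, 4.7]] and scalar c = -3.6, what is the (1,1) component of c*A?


Scalar multiplication: (cA)_{ij} = c * A_{ij}.
c = -3.6
A_{11} = -4.3
(cA)_{11} = -3.6 * -4.3 = 15.48

15.48


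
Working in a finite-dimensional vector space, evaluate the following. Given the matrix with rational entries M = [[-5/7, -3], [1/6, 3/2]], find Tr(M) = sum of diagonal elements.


The trace is the sum of diagonal entries.
Diagonal: M[1,1] = -5/7, M[2,2] = 3/2
Tr(M) = -5/7 + 3/2
Computing step by step:
After adding M[1,1]: -5/7
After adding M[2,2]: 11/14
Tr(M) = 11/14

11/14


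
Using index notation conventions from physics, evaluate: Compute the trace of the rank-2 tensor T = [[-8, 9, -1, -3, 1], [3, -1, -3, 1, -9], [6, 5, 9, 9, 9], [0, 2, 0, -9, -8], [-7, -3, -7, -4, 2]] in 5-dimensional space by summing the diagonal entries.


The contraction (trace) of a rank-2 tensor is the sum of its diagonal elements.
Diagonal entries: A[1,1] = -8, A[2,2] = -1, A[3,3] = 9, A[4,4] = -9, A[5,5] = 2
Tr(A) = -8 + -1 + 9 + -9 + 2 = -7

-7


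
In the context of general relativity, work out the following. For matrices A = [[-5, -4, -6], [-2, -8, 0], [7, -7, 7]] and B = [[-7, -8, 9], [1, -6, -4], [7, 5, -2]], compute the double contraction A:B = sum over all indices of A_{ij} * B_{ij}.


A:B = sum over all i,j of A_{ij} * B_{ij}.
Row 1: -5*-7=35, -4*-8=32, -6*9=-54 => row sum = 13
Row 2: -2*1=-2, -8*-6=48, 0*-4=0 => row sum = 46
Row 3: 7*7=49, -7*5=-35, 7*-2=-14 => row sum = 0
Total = 13 + 46 + 0 = 59

59


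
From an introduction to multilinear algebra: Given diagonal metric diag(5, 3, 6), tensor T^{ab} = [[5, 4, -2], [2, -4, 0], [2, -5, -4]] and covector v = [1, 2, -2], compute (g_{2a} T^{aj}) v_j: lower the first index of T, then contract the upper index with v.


Step 1: lower the first index. For a diagonal metric, g_{ia} T^{aj} = g_{ii} T^{ij} (no sum on i).
g_{22} = 3
S_2{}^1 = 3 * T^{21} = 3 * 2 = 6
S_2{}^2 = 3 * T^{22} = 3 * -4 = -12
S_2{}^3 = 3 * T^{23} = 3 * 0 = 0
Step 2: contract S_2{}^j with v_j.
S_2{}^1 * v_1 = 6 * 1 = 6
S_2{}^2 * v_2 = -12 * 2 = -24
S_2{}^3 * v_3 = 0 * -2 = 0
Result = 6 + -24 + 0 = -18

-18


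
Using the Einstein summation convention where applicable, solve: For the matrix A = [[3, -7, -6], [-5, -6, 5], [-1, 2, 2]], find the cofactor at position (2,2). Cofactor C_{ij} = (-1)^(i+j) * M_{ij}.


To find cofactor C_{22}, delete row 2 and column 2.
The resulting 2x2 submatrix is: [[3, -6], [-1, 2]]
Minor M_{22} = 3*2 - -6*-1
  = 6 - 6 = 0
Sign = (-1)^(2+2) = (-1)^4 = 1
Cofactor C_{22} = 1 * 0 = 0

0


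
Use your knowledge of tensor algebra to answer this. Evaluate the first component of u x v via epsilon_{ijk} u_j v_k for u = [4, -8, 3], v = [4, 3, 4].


(u x v)_1 = sum_{j,k} epsilon_{1jk} u_j v_k. Only permutations of (1,2,3) contribute; the two non-zero terms are:
eps_{123} u_2 v_3 = 1 * -8 * 4 = -32
eps_{132} u_3 v_2 = -1 * 3 * 3 = -9
(u x v)_1 = -41

-41


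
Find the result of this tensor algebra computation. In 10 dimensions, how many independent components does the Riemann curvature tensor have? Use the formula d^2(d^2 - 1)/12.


The Riemann tensor in d dimensions has d^2(d^2 - 1)/12 independent components.
d = 10, so d^2 = 100
d^2 - 1 = 99
d^2(d^2 - 1) = 100 * 99 = 9900
Divide by 12: 9900 / 12 = 825

825


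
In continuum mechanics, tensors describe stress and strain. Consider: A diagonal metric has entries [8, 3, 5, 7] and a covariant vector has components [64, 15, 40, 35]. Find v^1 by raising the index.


To raise an index with a diagonal metric: v^i = v_i / g_{ii}.
For index 1: v_1 = 64, g_{11} = 8
v^1 = 64 / 8 = 8

8


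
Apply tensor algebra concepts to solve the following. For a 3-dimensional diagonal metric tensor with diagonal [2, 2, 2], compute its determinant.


For a diagonal metric, the determinant is the product of diagonal entries.
Diagonal entries: 2, 2, 2
det(g) = 2 * 2 * 2 = 8

8


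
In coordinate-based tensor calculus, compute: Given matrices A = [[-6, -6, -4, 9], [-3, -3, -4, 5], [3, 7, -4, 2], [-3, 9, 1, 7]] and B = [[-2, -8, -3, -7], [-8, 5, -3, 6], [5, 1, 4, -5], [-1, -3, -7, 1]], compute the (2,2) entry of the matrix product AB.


(AB)_{ij} = sum_k A_{ik} B_{kj}.
For i=2, j=2:
A_{21} * B_{12} = -3 * -8 = 24
A_{22} * B_{22} = -3 * 5 = -15
A_{23} * B_{32} = -4 * 1 = -4
A_{24} * B_{42} = 5 * -3 = -15
Sum = 24 + -15 + -4 + -15 = -10

-10


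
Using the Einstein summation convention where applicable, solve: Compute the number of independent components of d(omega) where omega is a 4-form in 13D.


The exterior derivative of a p-form is a (p+1)-form.
Its number of independent components is C(n, p+1).
n = 13, p+1 = 5
C(13, 5) = 1287

1287


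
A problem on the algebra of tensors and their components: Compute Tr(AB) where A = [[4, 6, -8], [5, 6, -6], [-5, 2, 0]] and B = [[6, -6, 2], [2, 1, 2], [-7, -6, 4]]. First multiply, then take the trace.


Tr(AB) = sum_i (AB)_{ii} where (AB)_{ii} = sum_k A_{ik} B_{ki}.
(AB)_{11} = 4*6 + 6*2 + -8*-7 = 92
(AB)_{22} = 5*-6 + 6*1 + -6*-6 = 12
(AB)_{33} = -5*2 + 2*2 + 0*4 = -6
Tr(AB) = 92 + 12 + -6 = 98

98


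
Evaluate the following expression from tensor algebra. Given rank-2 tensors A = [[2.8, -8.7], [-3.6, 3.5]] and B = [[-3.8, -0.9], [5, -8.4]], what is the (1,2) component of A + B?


Tensor addition is component-wise: (A + B)_{ij} = A_{ij} + B_{ij}.
A_{12} = -8.7
B_{12} = -0.9
(A + B)_{12} = -8.7 + -0.9 = -9.6

-9.6


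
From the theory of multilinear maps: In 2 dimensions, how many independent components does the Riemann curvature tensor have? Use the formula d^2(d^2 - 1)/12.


The Riemann tensor in d dimensions has d^2(d^2 - 1)/12 independent components.
d = 2, so d^2 = 4
d^2 - 1 = 3
d^2(d^2 - 1) = 4 * 3 = 12
Divide by 12: 12 / 12 = 1

1


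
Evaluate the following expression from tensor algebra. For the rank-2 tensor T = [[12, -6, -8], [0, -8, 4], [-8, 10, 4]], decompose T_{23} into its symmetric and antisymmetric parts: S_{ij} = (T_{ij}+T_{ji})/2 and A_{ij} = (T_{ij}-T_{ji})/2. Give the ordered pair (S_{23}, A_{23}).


T_{23} = 4
T_{32} = 10
S_{23} = (4 + 10)/2 = 14/2 = 7
A_{23} = (4 - 10)/2 = -6/2 = -3
Check: S + A = 7 + -3 = 4 = T_{23}.

(7, -3)


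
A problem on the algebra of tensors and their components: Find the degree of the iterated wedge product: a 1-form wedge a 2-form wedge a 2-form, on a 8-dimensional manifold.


The degree of a wedge product is the sum of the degrees of the individual forms.
Degrees: 1, 2, 2
Total degree = 1 + 2 + 2 = 5

5


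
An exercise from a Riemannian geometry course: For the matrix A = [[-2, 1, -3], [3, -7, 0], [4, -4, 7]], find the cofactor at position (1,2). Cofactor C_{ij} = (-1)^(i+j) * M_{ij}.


To find cofactor C_{12}, delete row 1 and column 2.
The resulting 2x2 submatrix is: [[3, 0], [4, 7]]
Minor M_{12} = 3*7 - 0*4
  = 21 - 0 = 21
Sign = (-1)^(1+2) = (-1)^3 = -1
Cofactor C_{12} = -1 * 21 = -21

-21


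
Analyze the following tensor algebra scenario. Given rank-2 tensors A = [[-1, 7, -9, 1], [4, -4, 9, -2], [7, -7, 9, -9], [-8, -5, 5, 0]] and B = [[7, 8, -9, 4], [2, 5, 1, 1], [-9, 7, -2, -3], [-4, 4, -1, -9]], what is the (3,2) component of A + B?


Tensor addition is component-wise: (A + B)_{ij} = A_{ij} + B_{ij}.
A_{32} = -7
B_{32} = 7
(A + B)_{32} = -7 + 7 = 0

0


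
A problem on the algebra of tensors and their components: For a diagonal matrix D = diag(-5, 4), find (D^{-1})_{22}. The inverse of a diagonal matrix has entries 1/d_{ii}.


For a diagonal matrix, the inverse has entries (D^{-1})_{ii} = 1/d_{ii}.
The diagonal entries are: d_{11} = -5, d_{22} = 4
We need (D^{-1})_{22} = 1/d_{22} = 1/4 = 1/4

1/4


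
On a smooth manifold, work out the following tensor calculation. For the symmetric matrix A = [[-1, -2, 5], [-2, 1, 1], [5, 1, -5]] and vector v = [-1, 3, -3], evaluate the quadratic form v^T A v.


First compute Av:
(Av)_1 = -1*-1 + -2*3 + 5*-3 = -20
(Av)_2 = -2*-1 + 1*3 + 1*-3 = 2
(Av)_3 = 5*-1 + 1*3 + -5*-3 = 13
Av = [-20, 2, 13]
Then v^T (Av) = -1*-20 + 3*2 + -3*13
= 20 + 6 + -39 = -13

-13


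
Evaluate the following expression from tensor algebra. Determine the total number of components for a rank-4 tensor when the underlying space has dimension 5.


The number of components of a rank-r tensor in d dimensions is d^r.
Here d = 5 and r = 4.
5^4 = 625

625


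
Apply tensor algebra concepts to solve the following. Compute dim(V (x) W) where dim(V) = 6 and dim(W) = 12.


The dimension of a tensor product is the product of dimensions.
dim(V) = 6, dim(W) = 12
dim(V (x) W) = 6 * 12 = 72

72


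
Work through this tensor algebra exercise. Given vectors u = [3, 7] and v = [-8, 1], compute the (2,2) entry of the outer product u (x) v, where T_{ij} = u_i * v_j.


The outer product entry T_{ij} = u_i * v_j.
We need i=2, j=2.
u_2 = 7, v_2 = 1
T_{2,2} = 7 * 1 = 7

7


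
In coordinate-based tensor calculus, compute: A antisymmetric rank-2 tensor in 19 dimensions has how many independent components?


A antisymmetric rank-2 tensor in d dimensions has d(d-1)/2 independent components.
d = 19
d(d-1)/2 = 19 * 18 / 2 = 342 / 2 = 171

171


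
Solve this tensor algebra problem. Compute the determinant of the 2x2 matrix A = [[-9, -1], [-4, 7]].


For a 2x2 matrix [[a, b], [c, d]], det = a*d - b*c.
a = -9, b = -1, c = -4, d = 7
a*d = -9 * 7 = -63
b*c = -1 * -4 = 4
det = -63 - 4 = -67

-67


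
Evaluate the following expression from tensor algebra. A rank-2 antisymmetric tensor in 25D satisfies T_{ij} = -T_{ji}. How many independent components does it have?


An antisymmetric rank-2 tensor satisfies A_{ij} = -A_{ji}, so diagonal entries are zero.
The independent components are the upper-triangular entries: C(n, 2) = n(n-1)/2.
n = 25
C(25, 2) = 25 * 24 / 2 = 600 / 2 = 300

300


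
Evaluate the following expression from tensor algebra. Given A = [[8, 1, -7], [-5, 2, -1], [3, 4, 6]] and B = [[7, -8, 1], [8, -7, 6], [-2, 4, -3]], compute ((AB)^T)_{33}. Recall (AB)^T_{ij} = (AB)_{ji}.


(AB)^T_{ij} = (AB)_{ji} = sum_k A_{jk} B_{ki}.
For i=3, j=3 we need (AB)_{33}:
A_{31} * B_{13} = 3 * 1 = 3
A_{32} * B_{23} = 4 * 6 = 24
A_{33} * B_{33} = 6 * -3 = -18
Sum = 3 + 24 + -18 = 9

9


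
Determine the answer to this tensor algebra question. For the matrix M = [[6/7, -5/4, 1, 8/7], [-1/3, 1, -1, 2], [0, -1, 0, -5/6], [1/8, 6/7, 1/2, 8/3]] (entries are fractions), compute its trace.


The trace is the sum of diagonal entries.
Diagonal: M[1,1] = 6/7, M[2,2] = 1, M[3,3] = 0, M[4,4] = 8/3
Tr(M) = 6/7 + 1 + 0 + 8/3
Computing step by step:
After adding M[1,1]: 6/7
After adding M[2,2]: 13/7
After adding M[3,3]: 13/7
After adding M[4,4]: 95/21
Tr(M) = 95/21

95/21
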